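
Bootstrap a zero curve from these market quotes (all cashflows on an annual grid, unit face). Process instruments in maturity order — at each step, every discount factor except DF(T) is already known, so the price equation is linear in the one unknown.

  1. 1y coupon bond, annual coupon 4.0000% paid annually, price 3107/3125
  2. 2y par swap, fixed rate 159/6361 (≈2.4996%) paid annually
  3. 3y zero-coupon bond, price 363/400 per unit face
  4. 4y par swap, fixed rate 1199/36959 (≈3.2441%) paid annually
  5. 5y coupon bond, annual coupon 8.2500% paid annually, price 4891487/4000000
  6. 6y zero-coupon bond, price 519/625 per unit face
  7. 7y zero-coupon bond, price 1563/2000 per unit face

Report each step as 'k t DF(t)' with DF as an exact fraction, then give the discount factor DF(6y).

1 1 239/250
2 2 9523/10000
3 3 363/400
4 4 8801/10000
5 5 106/125
6 6 519/625
7 7 1563/2000
DF(6y) = 519/625 ≈ 0.830400

step 1 [1y] bond c/1=1/25: DF=(3107/3125 − 1/25·(0))/(1+1/25) = 239/250 ≈ 0.956000
step 2 [2y] swap r/1=159/6361: DF=(1 − 159/6361·(0.956000))/(1+159/6361) = 9523/10000 ≈ 0.952300
step 3 [3y] zero: DF = P = 363/400 ≈ 0.907500
step 4 [4y] swap r/1=1199/36959: DF=(1 − 1199/36959·(0.956000+0.952300+0.907500))/(1+1199/36959) = 8801/10000 ≈ 0.880100
step 5 [5y] bond c/1=33/400: DF=(4891487/4000000 − 33/400·(0.956000+0.952300+0.907500+0.880100))/(1+33/400) = 106/125 ≈ 0.848000
step 6 [6y] zero: DF = P = 519/625 ≈ 0.830400
step 7 [7y] zero: DF = P = 1563/2000 ≈ 0.781500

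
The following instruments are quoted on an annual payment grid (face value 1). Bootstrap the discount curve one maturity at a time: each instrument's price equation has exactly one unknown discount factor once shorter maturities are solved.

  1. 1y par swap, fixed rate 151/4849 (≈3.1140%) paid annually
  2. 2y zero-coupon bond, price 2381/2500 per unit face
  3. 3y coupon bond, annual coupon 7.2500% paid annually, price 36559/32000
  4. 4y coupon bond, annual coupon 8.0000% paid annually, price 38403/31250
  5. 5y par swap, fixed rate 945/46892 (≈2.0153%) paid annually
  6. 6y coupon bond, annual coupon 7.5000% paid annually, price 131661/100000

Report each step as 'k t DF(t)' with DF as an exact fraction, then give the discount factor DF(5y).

1 1 4849/5000
2 2 2381/2500
3 3 9353/10000
4 4 4631/5000
5 5 1811/2000
6 6 561/625
DF(5y) = 1811/2000 ≈ 0.905500

step 1 [1y] swap r/1=151/4849: DF=(1 − 151/4849·(0))/(1+151/4849) = 4849/5000 ≈ 0.969800
step 2 [2y] zero: DF = P = 2381/2500 ≈ 0.952400
step 3 [3y] bond c/1=29/400: DF=(36559/32000 − 29/400·(0.969800+0.952400))/(1+29/400) = 9353/10000 ≈ 0.935300
step 4 [4y] bond c/1=2/25: DF=(38403/31250 − 2/25·(0.969800+0.952400+0.935300))/(1+2/25) = 4631/5000 ≈ 0.926200
step 5 [5y] swap r/1=945/46892: DF=(1 − 945/46892·(0.969800+0.952400+0.935300+0.926200))/(1+945/46892) = 1811/2000 ≈ 0.905500
step 6 [6y] bond c/1=3/40: DF=(131661/100000 − 3/40·(0.969800+0.952400+0.935300+0.926200+0.905500))/(1+3/40) = 561/625 ≈ 0.897600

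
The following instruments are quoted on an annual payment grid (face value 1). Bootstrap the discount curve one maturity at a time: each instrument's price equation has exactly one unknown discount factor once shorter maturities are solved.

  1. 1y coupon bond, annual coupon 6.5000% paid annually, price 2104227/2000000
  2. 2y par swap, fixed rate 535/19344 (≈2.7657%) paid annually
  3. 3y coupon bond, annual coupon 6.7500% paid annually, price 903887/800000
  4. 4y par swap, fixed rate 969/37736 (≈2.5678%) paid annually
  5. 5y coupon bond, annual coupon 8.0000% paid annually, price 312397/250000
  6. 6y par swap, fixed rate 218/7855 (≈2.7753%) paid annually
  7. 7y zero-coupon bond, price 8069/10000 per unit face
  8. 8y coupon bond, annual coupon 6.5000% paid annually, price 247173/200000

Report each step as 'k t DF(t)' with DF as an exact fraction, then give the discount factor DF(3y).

step 1 [1y] bond c/1=13/200: DF=(2104227/2000000 − 13/200·(0))/(1+13/200) = 9879/10000 ≈ 0.987900
step 2 [2y] swap r/1=535/19344: DF=(1 − 535/19344·(0.987900))/(1+535/19344) = 1893/2000 ≈ 0.946500
step 3 [3y] bond c/1=27/400: DF=(903887/800000 − 27/400·(0.987900+0.946500))/(1+27/400) = 9361/10000 ≈ 0.936100
step 4 [4y] swap r/1=969/37736: DF=(1 − 969/37736·(0.987900+0.946500+0.936100))/(1+969/37736) = 9031/10000 ≈ 0.903100
step 5 [5y] bond c/1=2/25: DF=(312397/250000 − 2/25·(0.987900+0.946500+0.936100+0.903100))/(1+2/25) = 351/400 ≈ 0.877500
step 6 [6y] swap r/1=218/7855: DF=(1 − 218/7855·(0.987900+0.946500+0.936100+0.903100+0.877500))/(1+218/7855) = 4237/5000 ≈ 0.847400
step 7 [7y] zero: DF = P = 8069/10000 ≈ 0.806900
step 8 [8y] bond c/1=13/200: DF=(247173/200000 − 13/200·(0.987900+0.946500+0.936100+0.903100+0.877500+0.847400+0.806900))/(1+13/200) = 1939/2500 ≈ 0.775600

1 1 9879/10000
2 2 1893/2000
3 3 9361/10000
4 4 9031/10000
5 5 351/400
6 6 4237/5000
7 7 8069/10000
8 8 1939/2500
DF(3y) = 9361/10000 ≈ 0.936100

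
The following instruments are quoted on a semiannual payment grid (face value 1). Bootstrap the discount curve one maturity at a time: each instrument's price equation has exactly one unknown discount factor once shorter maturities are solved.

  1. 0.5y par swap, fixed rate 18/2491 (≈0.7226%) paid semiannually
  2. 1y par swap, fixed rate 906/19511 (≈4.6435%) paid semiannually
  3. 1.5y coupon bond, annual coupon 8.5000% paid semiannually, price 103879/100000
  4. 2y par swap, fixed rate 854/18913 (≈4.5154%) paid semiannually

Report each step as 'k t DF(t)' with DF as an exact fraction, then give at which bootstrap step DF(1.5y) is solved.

1 1/2 2491/2500
2 1 9547/10000
3 3/2 9169/10000
4 2 4573/5000
DF(1.5y) is solved at step 3

step 1 [0.5y] swap r/2=9/2491: DF=(1 − 9/2491·(0))/(1+9/2491) = 2491/2500 ≈ 0.996400
step 2 [1y] swap r/2=453/19511: DF=(1 − 453/19511·(0.996400))/(1+453/19511) = 9547/10000 ≈ 0.954700
step 3 [1.5y] bond c/2=17/400: DF=(103879/100000 − 17/400·(0.996400+0.954700))/(1+17/400) = 9169/10000 ≈ 0.916900
step 4 [2y] swap r/2=427/18913: DF=(1 − 427/18913·(0.996400+0.954700+0.916900))/(1+427/18913) = 4573/5000 ≈ 0.914600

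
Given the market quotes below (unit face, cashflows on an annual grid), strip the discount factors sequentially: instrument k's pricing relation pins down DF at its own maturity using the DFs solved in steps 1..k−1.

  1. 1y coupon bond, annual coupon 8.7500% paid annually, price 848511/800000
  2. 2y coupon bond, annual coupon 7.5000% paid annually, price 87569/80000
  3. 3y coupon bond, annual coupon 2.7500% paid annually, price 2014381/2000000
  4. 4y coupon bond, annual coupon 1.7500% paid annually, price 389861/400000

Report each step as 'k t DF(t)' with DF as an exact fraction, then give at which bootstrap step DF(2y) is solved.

1 1 9753/10000
2 2 4751/5000
3 3 9287/10000
4 4 568/625
DF(2y) is solved at step 2

step 1 [1y] bond c/1=7/80: DF=(848511/800000 − 7/80·(0))/(1+7/80) = 9753/10000 ≈ 0.975300
step 2 [2y] bond c/1=3/40: DF=(87569/80000 − 3/40·(0.975300))/(1+3/40) = 4751/5000 ≈ 0.950200
step 3 [3y] bond c/1=11/400: DF=(2014381/2000000 − 11/400·(0.975300+0.950200))/(1+11/400) = 9287/10000 ≈ 0.928700
step 4 [4y] bond c/1=7/400: DF=(389861/400000 − 7/400·(0.975300+0.950200+0.928700))/(1+7/400) = 568/625 ≈ 0.908800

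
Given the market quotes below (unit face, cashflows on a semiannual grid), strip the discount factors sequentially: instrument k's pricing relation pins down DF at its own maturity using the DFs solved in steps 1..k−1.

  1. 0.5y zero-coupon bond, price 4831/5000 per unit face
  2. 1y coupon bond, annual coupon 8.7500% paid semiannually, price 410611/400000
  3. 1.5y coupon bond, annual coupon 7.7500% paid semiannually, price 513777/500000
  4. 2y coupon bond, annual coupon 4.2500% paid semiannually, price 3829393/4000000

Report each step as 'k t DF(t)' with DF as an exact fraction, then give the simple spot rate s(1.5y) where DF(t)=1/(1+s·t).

1 1/2 4831/5000
2 1 943/1000
3 3/2 459/500
4 2 4393/5000
s(1.5y) = (1/(459/500) − 1)/(3/2) = 82/1377 ≈ 5.9550%

step 1 [0.5y] zero: DF = P = 4831/5000 ≈ 0.966200
step 2 [1y] bond c/2=7/160: DF=(410611/400000 − 7/160·(0.966200))/(1+7/160) = 943/1000 ≈ 0.943000
step 3 [1.5y] bond c/2=31/800: DF=(513777/500000 − 31/800·(0.966200+0.943000))/(1+31/800) = 459/500 ≈ 0.918000
step 4 [2y] bond c/2=17/800: DF=(3829393/4000000 − 17/800·(0.966200+0.943000+0.918000))/(1+17/800) = 4393/5000 ≈ 0.878600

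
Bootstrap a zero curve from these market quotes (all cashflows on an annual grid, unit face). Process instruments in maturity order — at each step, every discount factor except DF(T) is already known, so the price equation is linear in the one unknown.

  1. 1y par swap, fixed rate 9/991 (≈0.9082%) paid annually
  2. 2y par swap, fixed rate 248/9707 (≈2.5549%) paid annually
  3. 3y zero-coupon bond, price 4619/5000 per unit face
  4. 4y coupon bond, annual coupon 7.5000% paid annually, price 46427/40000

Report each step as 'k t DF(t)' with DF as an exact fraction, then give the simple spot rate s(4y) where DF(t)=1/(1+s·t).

1 1 991/1000
2 2 594/625
3 3 4619/5000
4 4 4399/5000
s(4y) = (1/(4399/5000) − 1)/(4) = 601/17596 ≈ 3.4155%

step 1 [1y] swap r/1=9/991: DF=(1 − 9/991·(0))/(1+9/991) = 991/1000 ≈ 0.991000
step 2 [2y] swap r/1=248/9707: DF=(1 − 248/9707·(0.991000))/(1+248/9707) = 594/625 ≈ 0.950400
step 3 [3y] zero: DF = P = 4619/5000 ≈ 0.923800
step 4 [4y] bond c/1=3/40: DF=(46427/40000 − 3/40·(0.991000+0.950400+0.923800))/(1+3/40) = 4399/5000 ≈ 0.879800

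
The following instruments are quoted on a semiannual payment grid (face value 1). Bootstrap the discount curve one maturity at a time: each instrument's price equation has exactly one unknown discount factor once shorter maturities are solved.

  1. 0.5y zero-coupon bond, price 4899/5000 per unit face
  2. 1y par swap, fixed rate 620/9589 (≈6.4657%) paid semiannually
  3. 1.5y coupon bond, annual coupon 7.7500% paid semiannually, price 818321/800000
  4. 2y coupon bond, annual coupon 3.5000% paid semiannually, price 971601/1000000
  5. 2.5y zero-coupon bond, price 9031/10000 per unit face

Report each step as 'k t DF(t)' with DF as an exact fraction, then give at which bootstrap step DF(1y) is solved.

step 1 [0.5y] zero: DF = P = 4899/5000 ≈ 0.979800
step 2 [1y] swap r/2=310/9589: DF=(1 − 310/9589·(0.979800))/(1+310/9589) = 469/500 ≈ 0.938000
step 3 [1.5y] bond c/2=31/800: DF=(818321/800000 − 31/800·(0.979800+0.938000))/(1+31/800) = 2283/2500 ≈ 0.913200
step 4 [2y] bond c/2=7/400: DF=(971601/1000000 − 7/400·(0.979800+0.938000+0.913200))/(1+7/400) = 4531/5000 ≈ 0.906200
step 5 [2.5y] zero: DF = P = 9031/10000 ≈ 0.903100

1 1/2 4899/5000
2 1 469/500
3 3/2 2283/2500
4 2 4531/5000
5 5/2 9031/10000
DF(1y) is solved at step 2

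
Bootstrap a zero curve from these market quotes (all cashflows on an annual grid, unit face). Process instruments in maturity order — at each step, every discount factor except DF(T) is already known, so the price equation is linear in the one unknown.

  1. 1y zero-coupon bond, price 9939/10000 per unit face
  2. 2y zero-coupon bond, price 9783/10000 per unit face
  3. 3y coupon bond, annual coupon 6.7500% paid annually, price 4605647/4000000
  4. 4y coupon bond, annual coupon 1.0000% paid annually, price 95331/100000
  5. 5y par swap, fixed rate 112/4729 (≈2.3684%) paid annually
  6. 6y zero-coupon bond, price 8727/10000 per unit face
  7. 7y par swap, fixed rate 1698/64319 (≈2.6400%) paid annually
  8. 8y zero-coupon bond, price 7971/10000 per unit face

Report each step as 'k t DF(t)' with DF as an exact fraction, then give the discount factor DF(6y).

step 1 [1y] zero: DF = P = 9939/10000 ≈ 0.993900
step 2 [2y] zero: DF = P = 9783/10000 ≈ 0.978300
step 3 [3y] bond c/1=27/400: DF=(4605647/4000000 − 27/400·(0.993900+0.978300))/(1+27/400) = 9539/10000 ≈ 0.953900
step 4 [4y] bond c/1=1/100: DF=(95331/100000 − 1/100·(0.993900+0.978300+0.953900))/(1+1/100) = 9149/10000 ≈ 0.914900
step 5 [5y] swap r/1=112/4729: DF=(1 − 112/4729·(0.993900+0.978300+0.953900+0.914900))/(1+112/4729) = 111/125 ≈ 0.888000
step 6 [6y] zero: DF = P = 8727/10000 ≈ 0.872700
step 7 [7y] swap r/1=1698/64319: DF=(1 − 1698/64319·(0.993900+0.978300+0.953900+0.914900+0.888000+0.872700))/(1+1698/64319) = 4151/5000 ≈ 0.830200
step 8 [8y] zero: DF = P = 7971/10000 ≈ 0.797100

1 1 9939/10000
2 2 9783/10000
3 3 9539/10000
4 4 9149/10000
5 5 111/125
6 6 8727/10000
7 7 4151/5000
8 8 7971/10000
DF(6y) = 8727/10000 ≈ 0.872700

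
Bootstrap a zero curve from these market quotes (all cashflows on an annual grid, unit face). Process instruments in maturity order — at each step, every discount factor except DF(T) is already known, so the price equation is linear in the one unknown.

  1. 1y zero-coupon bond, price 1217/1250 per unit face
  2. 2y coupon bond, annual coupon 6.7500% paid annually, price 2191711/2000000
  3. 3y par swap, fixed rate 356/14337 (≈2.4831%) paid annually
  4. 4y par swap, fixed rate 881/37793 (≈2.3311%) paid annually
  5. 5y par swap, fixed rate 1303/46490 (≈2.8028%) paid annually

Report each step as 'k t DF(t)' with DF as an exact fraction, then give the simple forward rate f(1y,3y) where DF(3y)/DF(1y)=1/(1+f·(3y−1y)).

1 1 1217/1250
2 2 193/200
3 3 1161/1250
4 4 9119/10000
5 5 8697/10000
f(1y,3y) = ((1217/1250)/(1161/1250) − 1)/(2) = 28/1161 ≈ 2.4117%

step 1 [1y] zero: DF = P = 1217/1250 ≈ 0.973600
step 2 [2y] bond c/1=27/400: DF=(2191711/2000000 − 27/400·(0.973600))/(1+27/400) = 193/200 ≈ 0.965000
step 3 [3y] swap r/1=356/14337: DF=(1 − 356/14337·(0.973600+0.965000))/(1+356/14337) = 1161/1250 ≈ 0.928800
step 4 [4y] swap r/1=881/37793: DF=(1 − 881/37793·(0.973600+0.965000+0.928800))/(1+881/37793) = 9119/10000 ≈ 0.911900
step 5 [5y] swap r/1=1303/46490: DF=(1 − 1303/46490·(0.973600+0.965000+0.928800+0.911900))/(1+1303/46490) = 8697/10000 ≈ 0.869700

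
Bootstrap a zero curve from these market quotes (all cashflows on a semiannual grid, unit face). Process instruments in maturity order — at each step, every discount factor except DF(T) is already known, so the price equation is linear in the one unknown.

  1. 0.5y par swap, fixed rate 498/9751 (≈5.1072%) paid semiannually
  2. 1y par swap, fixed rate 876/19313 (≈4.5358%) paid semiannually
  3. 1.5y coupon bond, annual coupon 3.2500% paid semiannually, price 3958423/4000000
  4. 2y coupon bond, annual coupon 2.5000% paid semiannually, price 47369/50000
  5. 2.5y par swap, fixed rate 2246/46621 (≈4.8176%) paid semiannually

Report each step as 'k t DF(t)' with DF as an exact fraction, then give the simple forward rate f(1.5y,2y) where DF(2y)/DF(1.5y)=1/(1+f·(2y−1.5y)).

1 1/2 9751/10000
2 1 4781/5000
3 3/2 9429/10000
4 2 4501/5000
5 5/2 8877/10000
f(1.5y,2y) = ((9429/10000)/(4501/5000) − 1)/(1/2) = 61/643 ≈ 9.4868%

step 1 [0.5y] swap r/2=249/9751: DF=(1 − 249/9751·(0))/(1+249/9751) = 9751/10000 ≈ 0.975100
step 2 [1y] swap r/2=438/19313: DF=(1 − 438/19313·(0.975100))/(1+438/19313) = 4781/5000 ≈ 0.956200
step 3 [1.5y] bond c/2=13/800: DF=(3958423/4000000 − 13/800·(0.975100+0.956200))/(1+13/800) = 9429/10000 ≈ 0.942900
step 4 [2y] bond c/2=1/80: DF=(47369/50000 − 1/80·(0.975100+0.956200+0.942900))/(1+1/80) = 4501/5000 ≈ 0.900200
step 5 [2.5y] swap r/2=1123/46621: DF=(1 − 1123/46621·(0.975100+0.956200+0.942900+0.900200))/(1+1123/46621) = 8877/10000 ≈ 0.887700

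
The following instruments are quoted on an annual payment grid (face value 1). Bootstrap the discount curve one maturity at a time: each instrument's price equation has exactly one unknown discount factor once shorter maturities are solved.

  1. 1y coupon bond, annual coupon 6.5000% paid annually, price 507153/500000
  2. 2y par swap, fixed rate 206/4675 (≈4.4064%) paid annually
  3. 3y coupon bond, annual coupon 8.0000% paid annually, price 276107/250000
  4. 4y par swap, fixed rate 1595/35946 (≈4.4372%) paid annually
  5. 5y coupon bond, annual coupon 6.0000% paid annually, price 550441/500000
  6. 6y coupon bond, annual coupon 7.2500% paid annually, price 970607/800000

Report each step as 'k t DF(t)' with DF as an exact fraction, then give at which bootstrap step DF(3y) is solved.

1 1 2381/2500
2 2 1147/1250
3 3 8841/10000
4 4 1681/2000
5 5 8351/10000
6 6 4159/5000
DF(3y) is solved at step 3

step 1 [1y] bond c/1=13/200: DF=(507153/500000 − 13/200·(0))/(1+13/200) = 2381/2500 ≈ 0.952400
step 2 [2y] swap r/1=206/4675: DF=(1 − 206/4675·(0.952400))/(1+206/4675) = 1147/1250 ≈ 0.917600
step 3 [3y] bond c/1=2/25: DF=(276107/250000 − 2/25·(0.952400+0.917600))/(1+2/25) = 8841/10000 ≈ 0.884100
step 4 [4y] swap r/1=1595/35946: DF=(1 − 1595/35946·(0.952400+0.917600+0.884100))/(1+1595/35946) = 1681/2000 ≈ 0.840500
step 5 [5y] bond c/1=3/50: DF=(550441/500000 − 3/50·(0.952400+0.917600+0.884100+0.840500))/(1+3/50) = 8351/10000 ≈ 0.835100
step 6 [6y] bond c/1=29/400: DF=(970607/800000 − 29/400·(0.952400+0.917600+0.884100+0.840500+0.835100))/(1+29/400) = 4159/5000 ≈ 0.831800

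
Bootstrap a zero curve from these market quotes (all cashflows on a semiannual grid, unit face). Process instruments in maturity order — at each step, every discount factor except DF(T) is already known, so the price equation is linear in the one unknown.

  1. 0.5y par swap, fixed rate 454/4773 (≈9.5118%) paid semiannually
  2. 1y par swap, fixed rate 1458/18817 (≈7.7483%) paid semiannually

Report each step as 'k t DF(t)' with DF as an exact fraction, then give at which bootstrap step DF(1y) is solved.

step 1 [0.5y] swap r/2=227/4773: DF=(1 − 227/4773·(0))/(1+227/4773) = 4773/5000 ≈ 0.954600
step 2 [1y] swap r/2=729/18817: DF=(1 − 729/18817·(0.954600))/(1+729/18817) = 9271/10000 ≈ 0.927100

1 1/2 4773/5000
2 1 9271/10000
DF(1y) is solved at step 2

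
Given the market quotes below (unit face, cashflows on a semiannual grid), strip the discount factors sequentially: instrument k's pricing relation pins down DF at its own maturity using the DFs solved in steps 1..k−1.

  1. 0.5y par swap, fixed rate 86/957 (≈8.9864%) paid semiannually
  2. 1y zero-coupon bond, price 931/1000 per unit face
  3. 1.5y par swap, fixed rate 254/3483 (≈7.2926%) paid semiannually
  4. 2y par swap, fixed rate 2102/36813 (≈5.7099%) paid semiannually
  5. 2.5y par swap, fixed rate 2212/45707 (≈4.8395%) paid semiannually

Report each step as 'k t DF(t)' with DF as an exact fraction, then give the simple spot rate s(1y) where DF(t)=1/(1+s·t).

step 1 [0.5y] swap r/2=43/957: DF=(1 − 43/957·(0))/(1+43/957) = 957/1000 ≈ 0.957000
step 2 [1y] zero: DF = P = 931/1000 ≈ 0.931000
step 3 [1.5y] swap r/2=127/3483: DF=(1 − 127/3483·(0.957000+0.931000))/(1+127/3483) = 1123/1250 ≈ 0.898400
step 4 [2y] swap r/2=1051/36813: DF=(1 − 1051/36813·(0.957000+0.931000+0.898400))/(1+1051/36813) = 8949/10000 ≈ 0.894900
step 5 [2.5y] swap r/2=1106/45707: DF=(1 − 1106/45707·(0.957000+0.931000+0.898400+0.894900))/(1+1106/45707) = 4447/5000 ≈ 0.889400

1 1/2 957/1000
2 1 931/1000
3 3/2 1123/1250
4 2 8949/10000
5 5/2 4447/5000
s(1y) = (1/(931/1000) − 1)/(1) = 69/931 ≈ 7.4114%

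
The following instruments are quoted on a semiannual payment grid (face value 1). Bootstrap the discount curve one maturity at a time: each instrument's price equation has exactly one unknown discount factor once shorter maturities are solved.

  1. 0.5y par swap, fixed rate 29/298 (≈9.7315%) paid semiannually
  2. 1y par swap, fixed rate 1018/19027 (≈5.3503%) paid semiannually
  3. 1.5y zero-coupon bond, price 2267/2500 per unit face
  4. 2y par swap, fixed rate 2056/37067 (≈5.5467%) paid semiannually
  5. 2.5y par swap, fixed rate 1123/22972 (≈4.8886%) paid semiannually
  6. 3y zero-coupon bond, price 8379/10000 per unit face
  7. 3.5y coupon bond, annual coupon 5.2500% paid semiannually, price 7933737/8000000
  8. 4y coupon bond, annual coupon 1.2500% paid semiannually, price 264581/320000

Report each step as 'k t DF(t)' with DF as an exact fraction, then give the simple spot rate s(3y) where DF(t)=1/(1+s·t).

1 1/2 596/625
2 1 9491/10000
3 3/2 2267/2500
4 2 2243/2500
5 5/2 8877/10000
6 3 8379/10000
7 7/2 4137/5000
8 4 1957/2500
s(3y) = (1/(8379/10000) − 1)/(3) = 1621/25137 ≈ 6.4487%

step 1 [0.5y] swap r/2=29/596: DF=(1 − 29/596·(0))/(1+29/596) = 596/625 ≈ 0.953600
step 2 [1y] swap r/2=509/19027: DF=(1 − 509/19027·(0.953600))/(1+509/19027) = 9491/10000 ≈ 0.949100
step 3 [1.5y] zero: DF = P = 2267/2500 ≈ 0.906800
step 4 [2y] swap r/2=1028/37067: DF=(1 − 1028/37067·(0.953600+0.949100+0.906800))/(1+1028/37067) = 2243/2500 ≈ 0.897200
step 5 [2.5y] swap r/2=1123/45944: DF=(1 − 1123/45944·(0.953600+0.949100+0.906800+0.897200))/(1+1123/45944) = 8877/10000 ≈ 0.887700
step 6 [3y] zero: DF = P = 8379/10000 ≈ 0.837900
step 7 [3.5y] bond c/2=21/800: DF=(7933737/8000000 − 21/800·(0.953600+0.949100+0.906800+0.897200+0.887700+0.837900))/(1+21/800) = 4137/5000 ≈ 0.827400
step 8 [4y] bond c/2=1/160: DF=(264581/320000 − 1/160·(0.953600+0.949100+0.906800+0.897200+0.887700+0.837900+0.827400))/(1+1/160) = 1957/2500 ≈ 0.782800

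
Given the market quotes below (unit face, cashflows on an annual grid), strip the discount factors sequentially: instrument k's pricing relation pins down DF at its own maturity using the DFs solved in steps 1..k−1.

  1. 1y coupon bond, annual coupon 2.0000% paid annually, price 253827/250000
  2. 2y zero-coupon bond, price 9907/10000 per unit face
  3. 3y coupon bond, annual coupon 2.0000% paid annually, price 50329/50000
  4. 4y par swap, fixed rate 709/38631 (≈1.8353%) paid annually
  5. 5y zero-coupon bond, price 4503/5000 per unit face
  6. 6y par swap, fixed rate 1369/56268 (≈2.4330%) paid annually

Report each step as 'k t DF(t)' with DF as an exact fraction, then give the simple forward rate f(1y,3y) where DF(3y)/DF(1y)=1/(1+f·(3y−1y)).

step 1 [1y] bond c/1=1/50: DF=(253827/250000 − 1/50·(0))/(1+1/50) = 4977/5000 ≈ 0.995400
step 2 [2y] zero: DF = P = 9907/10000 ≈ 0.990700
step 3 [3y] bond c/1=1/50: DF=(50329/50000 − 1/50·(0.995400+0.990700))/(1+1/50) = 9479/10000 ≈ 0.947900
step 4 [4y] swap r/1=709/38631: DF=(1 − 709/38631·(0.995400+0.990700+0.947900))/(1+709/38631) = 9291/10000 ≈ 0.929100
step 5 [5y] zero: DF = P = 4503/5000 ≈ 0.900600
step 6 [6y] swap r/1=1369/56268: DF=(1 − 1369/56268·(0.995400+0.990700+0.947900+0.929100+0.900600))/(1+1369/56268) = 8631/10000 ≈ 0.863100

1 1 4977/5000
2 2 9907/10000
3 3 9479/10000
4 4 9291/10000
5 5 4503/5000
6 6 8631/10000
f(1y,3y) = ((4977/5000)/(9479/10000) − 1)/(2) = 475/18958 ≈ 2.5055%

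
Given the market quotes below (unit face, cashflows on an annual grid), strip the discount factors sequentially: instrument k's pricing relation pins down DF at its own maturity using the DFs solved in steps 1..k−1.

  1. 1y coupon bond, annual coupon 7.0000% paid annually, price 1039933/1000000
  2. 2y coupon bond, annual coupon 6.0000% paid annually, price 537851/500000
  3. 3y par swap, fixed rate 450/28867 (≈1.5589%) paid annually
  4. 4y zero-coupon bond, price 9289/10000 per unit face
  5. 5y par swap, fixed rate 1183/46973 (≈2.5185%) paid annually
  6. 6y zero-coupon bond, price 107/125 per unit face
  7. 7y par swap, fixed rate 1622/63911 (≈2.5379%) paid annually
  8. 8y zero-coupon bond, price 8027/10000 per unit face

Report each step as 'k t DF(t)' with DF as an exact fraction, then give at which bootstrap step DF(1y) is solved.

step 1 [1y] bond c/1=7/100: DF=(1039933/1000000 − 7/100·(0))/(1+7/100) = 9719/10000 ≈ 0.971900
step 2 [2y] bond c/1=3/50: DF=(537851/500000 − 3/50·(0.971900))/(1+3/50) = 4799/5000 ≈ 0.959800
step 3 [3y] swap r/1=450/28867: DF=(1 − 450/28867·(0.971900+0.959800))/(1+450/28867) = 191/200 ≈ 0.955000
step 4 [4y] zero: DF = P = 9289/10000 ≈ 0.928900
step 5 [5y] swap r/1=1183/46973: DF=(1 − 1183/46973·(0.971900+0.959800+0.955000+0.928900))/(1+1183/46973) = 8817/10000 ≈ 0.881700
step 6 [6y] zero: DF = P = 107/125 ≈ 0.856000
step 7 [7y] swap r/1=1622/63911: DF=(1 − 1622/63911·(0.971900+0.959800+0.955000+0.928900+0.881700+0.856000))/(1+1622/63911) = 4189/5000 ≈ 0.837800
step 8 [8y] zero: DF = P = 8027/10000 ≈ 0.802700

1 1 9719/10000
2 2 4799/5000
3 3 191/200
4 4 9289/10000
5 5 8817/10000
6 6 107/125
7 7 4189/5000
8 8 8027/10000
DF(1y) is solved at step 1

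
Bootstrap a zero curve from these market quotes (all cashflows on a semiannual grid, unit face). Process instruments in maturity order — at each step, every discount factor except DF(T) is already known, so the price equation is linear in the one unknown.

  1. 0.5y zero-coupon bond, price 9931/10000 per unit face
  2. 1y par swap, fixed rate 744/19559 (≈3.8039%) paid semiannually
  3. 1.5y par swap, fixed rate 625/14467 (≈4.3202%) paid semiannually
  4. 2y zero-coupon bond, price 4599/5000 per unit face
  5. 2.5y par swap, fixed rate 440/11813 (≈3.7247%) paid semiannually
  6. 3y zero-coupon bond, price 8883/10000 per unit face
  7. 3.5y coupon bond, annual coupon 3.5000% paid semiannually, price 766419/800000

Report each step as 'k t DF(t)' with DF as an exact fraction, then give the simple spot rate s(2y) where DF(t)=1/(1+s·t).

1 1/2 9931/10000
2 1 2407/2500
3 3/2 15/16
4 2 4599/5000
5 5/2 114/125
6 3 8883/10000
7 7/2 169/200
s(2y) = (1/(4599/5000) − 1)/(2) = 401/9198 ≈ 4.3596%

step 1 [0.5y] zero: DF = P = 9931/10000 ≈ 0.993100
step 2 [1y] swap r/2=372/19559: DF=(1 − 372/19559·(0.993100))/(1+372/19559) = 2407/2500 ≈ 0.962800
step 3 [1.5y] swap r/2=625/28934: DF=(1 − 625/28934·(0.993100+0.962800))/(1+625/28934) = 15/16 ≈ 0.937500
step 4 [2y] zero: DF = P = 4599/5000 ≈ 0.919800
step 5 [2.5y] swap r/2=220/11813: DF=(1 − 220/11813·(0.993100+0.962800+0.937500+0.919800))/(1+220/11813) = 114/125 ≈ 0.912000
step 6 [3y] zero: DF = P = 8883/10000 ≈ 0.888300
step 7 [3.5y] bond c/2=7/400: DF=(766419/800000 − 7/400·(0.993100+0.962800+0.937500+0.919800+0.912000+0.888300))/(1+7/400) = 169/200 ≈ 0.845000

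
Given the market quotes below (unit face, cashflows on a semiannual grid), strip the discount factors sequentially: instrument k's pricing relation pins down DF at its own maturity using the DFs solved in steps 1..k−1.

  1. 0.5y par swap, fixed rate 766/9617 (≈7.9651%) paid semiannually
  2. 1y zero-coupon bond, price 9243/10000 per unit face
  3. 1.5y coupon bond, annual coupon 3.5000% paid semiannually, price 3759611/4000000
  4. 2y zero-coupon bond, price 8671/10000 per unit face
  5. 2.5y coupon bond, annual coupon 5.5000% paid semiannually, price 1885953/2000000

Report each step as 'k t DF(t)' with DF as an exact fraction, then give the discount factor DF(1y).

1 1/2 9617/10000
2 1 9243/10000
3 3/2 8913/10000
4 2 8671/10000
5 5/2 4101/5000
DF(1y) = 9243/10000 ≈ 0.924300

step 1 [0.5y] swap r/2=383/9617: DF=(1 − 383/9617·(0))/(1+383/9617) = 9617/10000 ≈ 0.961700
step 2 [1y] zero: DF = P = 9243/10000 ≈ 0.924300
step 3 [1.5y] bond c/2=7/400: DF=(3759611/4000000 − 7/400·(0.961700+0.924300))/(1+7/400) = 8913/10000 ≈ 0.891300
step 4 [2y] zero: DF = P = 8671/10000 ≈ 0.867100
step 5 [2.5y] bond c/2=11/400: DF=(1885953/2000000 − 11/400·(0.961700+0.924300+0.891300+0.867100))/(1+11/400) = 4101/5000 ≈ 0.820200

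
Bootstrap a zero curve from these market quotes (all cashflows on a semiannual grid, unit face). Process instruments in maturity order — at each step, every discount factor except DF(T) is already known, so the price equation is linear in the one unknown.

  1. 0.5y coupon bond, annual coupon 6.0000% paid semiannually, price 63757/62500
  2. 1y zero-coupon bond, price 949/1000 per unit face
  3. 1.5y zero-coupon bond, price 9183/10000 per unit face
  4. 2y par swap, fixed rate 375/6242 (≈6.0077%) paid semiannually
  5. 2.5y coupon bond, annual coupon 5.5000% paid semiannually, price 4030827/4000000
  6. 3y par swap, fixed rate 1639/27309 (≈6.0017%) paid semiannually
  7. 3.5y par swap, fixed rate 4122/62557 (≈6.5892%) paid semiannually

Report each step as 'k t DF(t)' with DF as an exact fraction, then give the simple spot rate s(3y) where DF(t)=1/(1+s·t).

step 1 [0.5y] bond c/2=3/100: DF=(63757/62500 − 3/100·(0))/(1+3/100) = 619/625 ≈ 0.990400
step 2 [1y] zero: DF = P = 949/1000 ≈ 0.949000
step 3 [1.5y] zero: DF = P = 9183/10000 ≈ 0.918300
step 4 [2y] swap r/2=375/12484: DF=(1 − 375/12484·(0.990400+0.949000+0.918300))/(1+375/12484) = 71/80 ≈ 0.887500
step 5 [2.5y] bond c/2=11/400: DF=(4030827/4000000 − 11/400·(0.990400+0.949000+0.918300+0.887500))/(1+11/400) = 1761/2000 ≈ 0.880500
step 6 [3y] swap r/2=1639/54618: DF=(1 − 1639/54618·(0.990400+0.949000+0.918300+0.887500+0.880500))/(1+1639/54618) = 8361/10000 ≈ 0.836100
step 7 [3.5y] swap r/2=2061/62557: DF=(1 − 2061/62557·(0.990400+0.949000+0.918300+0.887500+0.880500+0.836100))/(1+2061/62557) = 7939/10000 ≈ 0.793900

1 1/2 619/625
2 1 949/1000
3 3/2 9183/10000
4 2 71/80
5 5/2 1761/2000
6 3 8361/10000
7 7/2 7939/10000
s(3y) = (1/(8361/10000) − 1)/(3) = 1639/25083 ≈ 6.5343%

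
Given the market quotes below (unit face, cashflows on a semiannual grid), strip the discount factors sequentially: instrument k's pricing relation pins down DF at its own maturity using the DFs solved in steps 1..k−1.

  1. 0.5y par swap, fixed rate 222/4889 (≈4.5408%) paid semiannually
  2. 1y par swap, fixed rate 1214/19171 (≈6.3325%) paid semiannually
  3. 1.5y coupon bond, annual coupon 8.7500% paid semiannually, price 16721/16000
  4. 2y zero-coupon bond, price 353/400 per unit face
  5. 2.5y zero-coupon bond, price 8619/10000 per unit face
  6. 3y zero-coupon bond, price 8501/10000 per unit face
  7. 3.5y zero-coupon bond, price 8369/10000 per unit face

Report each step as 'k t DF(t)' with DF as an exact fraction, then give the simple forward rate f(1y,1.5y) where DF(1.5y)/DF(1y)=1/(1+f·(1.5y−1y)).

step 1 [0.5y] swap r/2=111/4889: DF=(1 − 111/4889·(0))/(1+111/4889) = 4889/5000 ≈ 0.977800
step 2 [1y] swap r/2=607/19171: DF=(1 − 607/19171·(0.977800))/(1+607/19171) = 9393/10000 ≈ 0.939300
step 3 [1.5y] bond c/2=7/160: DF=(16721/16000 − 7/160·(0.977800+0.939300))/(1+7/160) = 9209/10000 ≈ 0.920900
step 4 [2y] zero: DF = P = 353/400 ≈ 0.882500
step 5 [2.5y] zero: DF = P = 8619/10000 ≈ 0.861900
step 6 [3y] zero: DF = P = 8501/10000 ≈ 0.850100
step 7 [3.5y] zero: DF = P = 8369/10000 ≈ 0.836900

1 1/2 4889/5000
2 1 9393/10000
3 3/2 9209/10000
4 2 353/400
5 5/2 8619/10000
6 3 8501/10000
7 7/2 8369/10000
f(1y,1.5y) = ((9393/10000)/(9209/10000) − 1)/(1/2) = 368/9209 ≈ 3.9961%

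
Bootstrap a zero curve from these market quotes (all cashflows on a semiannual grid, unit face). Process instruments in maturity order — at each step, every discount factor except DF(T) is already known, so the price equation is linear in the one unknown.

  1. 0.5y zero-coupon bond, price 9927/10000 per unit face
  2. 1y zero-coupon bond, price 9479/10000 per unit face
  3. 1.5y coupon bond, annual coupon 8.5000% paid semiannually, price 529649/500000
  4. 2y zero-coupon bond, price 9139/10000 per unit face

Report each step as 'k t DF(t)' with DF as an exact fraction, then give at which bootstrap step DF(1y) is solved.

step 1 [0.5y] zero: DF = P = 9927/10000 ≈ 0.992700
step 2 [1y] zero: DF = P = 9479/10000 ≈ 0.947900
step 3 [1.5y] bond c/2=17/400: DF=(529649/500000 − 17/400·(0.992700+0.947900))/(1+17/400) = 937/1000 ≈ 0.937000
step 4 [2y] zero: DF = P = 9139/10000 ≈ 0.913900

1 1/2 9927/10000
2 1 9479/10000
3 3/2 937/1000
4 2 9139/10000
DF(1y) is solved at step 2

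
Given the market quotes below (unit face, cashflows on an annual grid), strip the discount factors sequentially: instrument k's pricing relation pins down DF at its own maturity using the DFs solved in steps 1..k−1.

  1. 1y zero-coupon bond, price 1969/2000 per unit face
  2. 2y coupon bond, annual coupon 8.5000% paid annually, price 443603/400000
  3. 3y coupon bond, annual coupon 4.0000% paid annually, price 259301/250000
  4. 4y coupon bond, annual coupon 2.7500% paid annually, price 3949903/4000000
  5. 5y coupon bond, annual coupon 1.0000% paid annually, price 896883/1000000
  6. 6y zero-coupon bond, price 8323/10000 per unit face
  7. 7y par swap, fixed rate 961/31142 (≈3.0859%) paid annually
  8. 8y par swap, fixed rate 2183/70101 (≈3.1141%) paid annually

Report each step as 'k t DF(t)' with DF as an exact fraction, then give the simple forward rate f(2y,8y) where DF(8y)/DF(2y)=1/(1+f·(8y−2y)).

step 1 [1y] zero: DF = P = 1969/2000 ≈ 0.984500
step 2 [2y] bond c/1=17/200: DF=(443603/400000 − 17/200·(0.984500))/(1+17/200) = 189/200 ≈ 0.945000
step 3 [3y] bond c/1=1/25: DF=(259301/250000 − 1/25·(0.984500+0.945000))/(1+1/25) = 9231/10000 ≈ 0.923100
step 4 [4y] bond c/1=11/400: DF=(3949903/4000000 − 11/400·(0.984500+0.945000+0.923100))/(1+11/400) = 8847/10000 ≈ 0.884700
step 5 [5y] bond c/1=1/100: DF=(896883/1000000 − 1/100·(0.984500+0.945000+0.923100+0.884700))/(1+1/100) = 851/1000 ≈ 0.851000
step 6 [6y] zero: DF = P = 8323/10000 ≈ 0.832300
step 7 [7y] swap r/1=961/31142: DF=(1 − 961/31142·(0.984500+0.945000+0.923100+0.884700+0.851000+0.832300))/(1+961/31142) = 4039/5000 ≈ 0.807800
step 8 [8y] swap r/1=2183/70101: DF=(1 − 2183/70101·(0.984500+0.945000+0.923100+0.884700+0.851000+0.832300+0.807800))/(1+2183/70101) = 7817/10000 ≈ 0.781700

1 1 1969/2000
2 2 189/200
3 3 9231/10000
4 4 8847/10000
5 5 851/1000
6 6 8323/10000
7 7 4039/5000
8 8 7817/10000
f(2y,8y) = ((189/200)/(7817/10000) − 1)/(6) = 1633/46902 ≈ 3.4817%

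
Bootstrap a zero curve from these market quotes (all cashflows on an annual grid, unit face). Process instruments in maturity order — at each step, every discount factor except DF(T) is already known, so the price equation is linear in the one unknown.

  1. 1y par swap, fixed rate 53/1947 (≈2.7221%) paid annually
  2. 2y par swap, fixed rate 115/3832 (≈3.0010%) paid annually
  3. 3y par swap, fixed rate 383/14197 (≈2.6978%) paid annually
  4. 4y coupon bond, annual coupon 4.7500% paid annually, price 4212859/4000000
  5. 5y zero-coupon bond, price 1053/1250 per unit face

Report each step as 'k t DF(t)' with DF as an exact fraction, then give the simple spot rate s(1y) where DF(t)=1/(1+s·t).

1 1 1947/2000
2 2 377/400
3 3 4617/5000
4 4 8767/10000
5 5 1053/1250
s(1y) = (1/(1947/2000) − 1)/(1) = 53/1947 ≈ 2.7221%

step 1 [1y] swap r/1=53/1947: DF=(1 − 53/1947·(0))/(1+53/1947) = 1947/2000 ≈ 0.973500
step 2 [2y] swap r/1=115/3832: DF=(1 − 115/3832·(0.973500))/(1+115/3832) = 377/400 ≈ 0.942500
step 3 [3y] swap r/1=383/14197: DF=(1 − 383/14197·(0.973500+0.942500))/(1+383/14197) = 4617/5000 ≈ 0.923400
step 4 [4y] bond c/1=19/400: DF=(4212859/4000000 − 19/400·(0.973500+0.942500+0.923400))/(1+19/400) = 8767/10000 ≈ 0.876700
step 5 [5y] zero: DF = P = 1053/1250 ≈ 0.842400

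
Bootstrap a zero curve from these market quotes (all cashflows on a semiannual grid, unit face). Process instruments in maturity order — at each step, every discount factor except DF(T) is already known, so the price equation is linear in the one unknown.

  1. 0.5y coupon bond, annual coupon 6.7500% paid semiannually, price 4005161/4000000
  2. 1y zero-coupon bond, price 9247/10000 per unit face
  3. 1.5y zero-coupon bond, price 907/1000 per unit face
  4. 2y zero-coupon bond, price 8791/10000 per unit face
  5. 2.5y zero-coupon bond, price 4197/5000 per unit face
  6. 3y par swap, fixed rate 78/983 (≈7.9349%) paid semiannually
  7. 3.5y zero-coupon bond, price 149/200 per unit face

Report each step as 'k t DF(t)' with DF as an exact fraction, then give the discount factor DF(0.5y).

step 1 [0.5y] bond c/2=27/800: DF=(4005161/4000000 − 27/800·(0))/(1+27/800) = 4843/5000 ≈ 0.968600
step 2 [1y] zero: DF = P = 9247/10000 ≈ 0.924700
step 3 [1.5y] zero: DF = P = 907/1000 ≈ 0.907000
step 4 [2y] zero: DF = P = 8791/10000 ≈ 0.879100
step 5 [2.5y] zero: DF = P = 4197/5000 ≈ 0.839400
step 6 [3y] swap r/2=39/983: DF=(1 − 39/983·(0.968600+0.924700+0.907000+0.879100+0.839400))/(1+39/983) = 3947/5000 ≈ 0.789400
step 7 [3.5y] zero: DF = P = 149/200 ≈ 0.745000

1 1/2 4843/5000
2 1 9247/10000
3 3/2 907/1000
4 2 8791/10000
5 5/2 4197/5000
6 3 3947/5000
7 7/2 149/200
DF(0.5y) = 4843/5000 ≈ 0.968600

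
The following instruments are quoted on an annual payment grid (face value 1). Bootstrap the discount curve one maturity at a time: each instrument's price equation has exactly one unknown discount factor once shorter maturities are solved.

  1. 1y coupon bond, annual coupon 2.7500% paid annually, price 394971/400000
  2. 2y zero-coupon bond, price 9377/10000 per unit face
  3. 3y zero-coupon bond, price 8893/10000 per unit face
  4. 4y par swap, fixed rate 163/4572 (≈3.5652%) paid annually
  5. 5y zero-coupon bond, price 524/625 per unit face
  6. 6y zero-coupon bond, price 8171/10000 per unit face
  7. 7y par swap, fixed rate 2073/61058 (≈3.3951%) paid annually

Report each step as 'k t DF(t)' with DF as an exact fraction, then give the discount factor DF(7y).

step 1 [1y] bond c/1=11/400: DF=(394971/400000 − 11/400·(0))/(1+11/400) = 961/1000 ≈ 0.961000
step 2 [2y] zero: DF = P = 9377/10000 ≈ 0.937700
step 3 [3y] zero: DF = P = 8893/10000 ≈ 0.889300
step 4 [4y] swap r/1=163/4572: DF=(1 − 163/4572·(0.961000+0.937700+0.889300))/(1+163/4572) = 1087/1250 ≈ 0.869600
step 5 [5y] zero: DF = P = 524/625 ≈ 0.838400
step 6 [6y] zero: DF = P = 8171/10000 ≈ 0.817100
step 7 [7y] swap r/1=2073/61058: DF=(1 − 2073/61058·(0.961000+0.937700+0.889300+0.869600+0.838400+0.817100))/(1+2073/61058) = 7927/10000 ≈ 0.792700

1 1 961/1000
2 2 9377/10000
3 3 8893/10000
4 4 1087/1250
5 5 524/625
6 6 8171/10000
7 7 7927/10000
DF(7y) = 7927/10000 ≈ 0.792700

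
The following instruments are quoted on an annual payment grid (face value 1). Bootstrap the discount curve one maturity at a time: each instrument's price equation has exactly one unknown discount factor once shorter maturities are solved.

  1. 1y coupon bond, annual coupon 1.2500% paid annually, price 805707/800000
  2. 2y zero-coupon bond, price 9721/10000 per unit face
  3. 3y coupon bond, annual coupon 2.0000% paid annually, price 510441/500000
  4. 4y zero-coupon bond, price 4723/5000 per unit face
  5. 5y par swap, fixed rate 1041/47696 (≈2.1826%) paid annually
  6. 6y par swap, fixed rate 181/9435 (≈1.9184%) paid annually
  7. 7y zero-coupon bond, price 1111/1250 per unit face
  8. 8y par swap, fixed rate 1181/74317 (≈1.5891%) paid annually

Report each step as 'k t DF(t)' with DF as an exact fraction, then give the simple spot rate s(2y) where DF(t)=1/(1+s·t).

1 1 9947/10000
2 2 9721/10000
3 3 9623/10000
4 4 4723/5000
5 5 8959/10000
6 6 4457/5000
7 7 1111/1250
8 8 8819/10000
s(2y) = (1/(9721/10000) − 1)/(2) = 279/19442 ≈ 1.4350%

step 1 [1y] bond c/1=1/80: DF=(805707/800000 − 1/80·(0))/(1+1/80) = 9947/10000 ≈ 0.994700
step 2 [2y] zero: DF = P = 9721/10000 ≈ 0.972100
step 3 [3y] bond c/1=1/50: DF=(510441/500000 − 1/50·(0.994700+0.972100))/(1+1/50) = 9623/10000 ≈ 0.962300
step 4 [4y] zero: DF = P = 4723/5000 ≈ 0.944600
step 5 [5y] swap r/1=1041/47696: DF=(1 − 1041/47696·(0.994700+0.972100+0.962300+0.944600))/(1+1041/47696) = 8959/10000 ≈ 0.895900
step 6 [6y] swap r/1=181/9435: DF=(1 − 181/9435·(0.994700+0.972100+0.962300+0.944600+0.895900))/(1+181/9435) = 4457/5000 ≈ 0.891400
step 7 [7y] zero: DF = P = 1111/1250 ≈ 0.888800
step 8 [8y] swap r/1=1181/74317: DF=(1 − 1181/74317·(0.994700+0.972100+0.962300+0.944600+0.895900+0.891400+0.888800))/(1+1181/74317) = 8819/10000 ≈ 0.881900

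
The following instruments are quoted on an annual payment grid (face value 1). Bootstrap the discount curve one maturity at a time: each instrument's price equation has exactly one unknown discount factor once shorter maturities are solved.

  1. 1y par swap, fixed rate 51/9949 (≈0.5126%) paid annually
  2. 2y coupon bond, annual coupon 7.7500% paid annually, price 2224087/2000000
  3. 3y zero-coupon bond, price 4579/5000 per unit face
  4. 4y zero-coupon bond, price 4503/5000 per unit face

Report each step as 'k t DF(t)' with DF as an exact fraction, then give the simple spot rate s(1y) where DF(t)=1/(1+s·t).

step 1 [1y] swap r/1=51/9949: DF=(1 − 51/9949·(0))/(1+51/9949) = 9949/10000 ≈ 0.994900
step 2 [2y] bond c/1=31/400: DF=(2224087/2000000 − 31/400·(0.994900))/(1+31/400) = 1921/2000 ≈ 0.960500
step 3 [3y] zero: DF = P = 4579/5000 ≈ 0.915800
step 4 [4y] zero: DF = P = 4503/5000 ≈ 0.900600

1 1 9949/10000
2 2 1921/2000
3 3 4579/5000
4 4 4503/5000
s(1y) = (1/(9949/10000) − 1)/(1) = 51/9949 ≈ 0.5126%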